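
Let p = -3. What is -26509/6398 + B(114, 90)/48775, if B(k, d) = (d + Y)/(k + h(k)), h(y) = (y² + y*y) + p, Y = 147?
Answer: -1607169686219/387893625350 ≈ -4.1433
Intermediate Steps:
h(y) = -3 + 2*y² (h(y) = (y² + y*y) - 3 = (y² + y²) - 3 = 2*y² - 3 = -3 + 2*y²)
B(k, d) = (147 + d)/(-3 + k + 2*k²) (B(k, d) = (d + 147)/(k + (-3 + 2*k²)) = (147 + d)/(-3 + k + 2*k²))
-26509/6398 + B(114, 90)/48775 = -26509/6398 + ((147 + 90)/(-3 + 114 + 2*114²))/48775 = -26509*1/6398 + (237/(-3 + 114 + 2*12996))*(1/48775) = -3787/914 + (237/(-3 + 114 + 25992))*(1/48775) = -3787/914 + (237/26103)*(1/48775) = -3787/914 + ((1/26103)*237)*(1/48775) = -3787/914 + (79/8701)*(1/48775) = -3787/914 + 79/424391275 = -1607169686219/387893625350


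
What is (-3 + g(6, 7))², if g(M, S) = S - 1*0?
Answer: 16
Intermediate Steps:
g(M, S) = S (g(M, S) = S + 0 = S)
(-3 + g(6, 7))² = (-3 + 7)² = 4² = 16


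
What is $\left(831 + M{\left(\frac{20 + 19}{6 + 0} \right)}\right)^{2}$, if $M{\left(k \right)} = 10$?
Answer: $707281$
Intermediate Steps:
$\left(831 + M{\left(\frac{20 + 19}{6 + 0} \right)}\right)^{2} = \left(831 + 10\right)^{2} = 841^{2} = 707281$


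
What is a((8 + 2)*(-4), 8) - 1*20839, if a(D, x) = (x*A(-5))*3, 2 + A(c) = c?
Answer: -21007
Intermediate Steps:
A(c) = -2 + c
a(D, x) = -21*x (a(D, x) = (x*(-2 - 5))*3 = (x*(-7))*3 = -7*x*3 = -21*x)
a((8 + 2)*(-4), 8) - 1*20839 = -21*8 - 1*20839 = -168 - 20839 = -21007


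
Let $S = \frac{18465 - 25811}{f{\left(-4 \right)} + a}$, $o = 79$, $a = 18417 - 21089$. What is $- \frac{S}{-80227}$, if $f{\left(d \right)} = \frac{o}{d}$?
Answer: $\frac{29384}{863804109} \approx 3.4017 \cdot 10^{-5}$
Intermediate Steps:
$a = -2672$
$f{\left(d \right)} = \frac{79}{d}$
$S = \frac{29384}{10767}$ ($S = \frac{18465 - 25811}{\frac{79}{-4} - 2672} = - \frac{7346}{79 \left(- \frac{1}{4}\right) - 2672} = - \frac{7346}{- \frac{79}{4} - 2672} = - \frac{7346}{- \frac{10767}{4}} = \left(-7346\right) \left(- \frac{4}{10767}\right) = \frac{29384}{10767} \approx 2.7291$)
$- \frac{S}{-80227} = - \frac{29384}{10767 \left(-80227\right)} = - \frac{29384 \left(-1\right)}{10767 \cdot 80227} = \left(-1\right) \left(- \frac{29384}{863804109}\right) = \frac{29384}{863804109}$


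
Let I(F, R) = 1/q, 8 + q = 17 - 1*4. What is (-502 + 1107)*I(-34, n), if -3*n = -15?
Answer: 121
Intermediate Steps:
n = 5 (n = -⅓*(-15) = 5)
q = 5 (q = -8 + (17 - 1*4) = -8 + (17 - 4) = -8 + 13 = 5)
I(F, R) = ⅕ (I(F, R) = 1/5 = ⅕)
(-502 + 1107)*I(-34, n) = (-502 + 1107)*(⅕) = 605*(⅕) = 121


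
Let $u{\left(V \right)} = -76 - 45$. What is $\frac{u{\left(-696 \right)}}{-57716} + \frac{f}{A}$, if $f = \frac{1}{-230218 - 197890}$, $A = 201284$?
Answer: $\frac{2606681528399}{1243365553106288} \approx 0.0020965$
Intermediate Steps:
$u{\left(V \right)} = -121$
$f = - \frac{1}{428108}$ ($f = \frac{1}{-428108} = - \frac{1}{428108} \approx -2.3359 \cdot 10^{-6}$)
$\frac{u{\left(-696 \right)}}{-57716} + \frac{f}{A} = - \frac{121}{-57716} - \frac{1}{428108 \cdot 201284} = \left(-121\right) \left(- \frac{1}{57716}\right) - \frac{1}{86171290672} = \frac{121}{57716} - \frac{1}{86171290672} = \frac{2606681528399}{1243365553106288}$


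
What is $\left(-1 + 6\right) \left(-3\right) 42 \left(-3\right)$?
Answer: $1890$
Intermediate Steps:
$\left(-1 + 6\right) \left(-3\right) 42 \left(-3\right) = 5 \left(-3\right) 42 \left(-3\right) = \left(-15\right) 42 \left(-3\right) = \left(-630\right) \left(-3\right) = 1890$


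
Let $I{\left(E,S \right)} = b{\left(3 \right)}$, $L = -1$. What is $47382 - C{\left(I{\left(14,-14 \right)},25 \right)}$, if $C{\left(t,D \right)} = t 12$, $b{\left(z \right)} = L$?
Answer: $47394$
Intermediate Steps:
$b{\left(z \right)} = -1$
$I{\left(E,S \right)} = -1$
$C{\left(t,D \right)} = 12 t$
$47382 - C{\left(I{\left(14,-14 \right)},25 \right)} = 47382 - 12 \left(-1\right) = 47382 - -12 = 47382 + 12 = 47394$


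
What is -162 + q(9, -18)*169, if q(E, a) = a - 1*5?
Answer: -4049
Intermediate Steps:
q(E, a) = -5 + a (q(E, a) = a - 5 = -5 + a)
-162 + q(9, -18)*169 = -162 + (-5 - 18)*169 = -162 - 23*169 = -162 - 3887 = -4049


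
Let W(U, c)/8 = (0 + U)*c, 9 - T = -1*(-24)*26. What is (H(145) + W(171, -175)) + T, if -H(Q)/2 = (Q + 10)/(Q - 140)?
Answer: -240077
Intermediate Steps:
H(Q) = -2*(10 + Q)/(-140 + Q) (H(Q) = -2*(Q + 10)/(Q - 140) = -2*(10 + Q)/(-140 + Q))
T = -615 (T = 9 - (-1*(-24))*26 = 9 - 24*26 = 9 - 1*624 = 9 - 624 = -615)
W(U, c) = 8*U*c (W(U, c) = 8*((0 + U)*c) = 8*(U*c) = 8*U*c)
(H(145) + W(171, -175)) + T = (2*(-10 - 1*145)/(-140 + 145) + 8*171*(-175)) - 615 = (2*(-10 - 145)/5 - 239400) - 615 = (2*(1/5)*(-155) - 239400) - 615 = (-62 - 239400) - 615 = -239462 - 615 = -240077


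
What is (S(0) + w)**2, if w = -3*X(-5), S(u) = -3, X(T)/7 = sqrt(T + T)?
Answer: -4401 + 126*I*sqrt(10) ≈ -4401.0 + 398.45*I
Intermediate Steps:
X(T) = 7*sqrt(2)*sqrt(T) (X(T) = 7*sqrt(T + T) = 7*sqrt(2*T) = 7*(sqrt(2)*sqrt(T)) = 7*sqrt(2)*sqrt(T))
w = -21*I*sqrt(10) (w = -21*sqrt(2)*sqrt(-5) = -21*sqrt(2)*I*sqrt(5) = -21*I*sqrt(10) ≈ -66.408*I)
(S(0) + w)**2 = (-3 - 21*I*sqrt(10))**2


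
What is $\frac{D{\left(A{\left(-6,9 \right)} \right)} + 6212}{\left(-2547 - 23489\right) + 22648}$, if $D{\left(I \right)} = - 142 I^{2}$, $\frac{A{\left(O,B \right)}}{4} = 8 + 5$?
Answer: $\frac{94439}{847} \approx 111.5$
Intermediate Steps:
$A{\left(O,B \right)} = 52$ ($A{\left(O,B \right)} = 4 \left(8 + 5\right) = 4 \cdot 13 = 52$)
$\frac{D{\left(A{\left(-6,9 \right)} \right)} + 6212}{\left(-2547 - 23489\right) + 22648} = \frac{- 142 \cdot 52^{2} + 6212}{\left(-2547 - 23489\right) + 22648} = \frac{\left(-142\right) 2704 + 6212}{-26036 + 22648} = \frac{-383968 + 6212}{-3388} = \left(-377756\right) \left(- \frac{1}{3388}\right) = \frac{94439}{847}$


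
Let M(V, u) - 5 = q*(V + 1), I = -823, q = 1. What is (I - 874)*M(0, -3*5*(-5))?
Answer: -10182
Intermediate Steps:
M(V, u) = 6 + V (M(V, u) = 5 + 1*(V + 1) = 5 + 1*(1 + V) = 5 + (1 + V) = 6 + V)
(I - 874)*M(0, -3*5*(-5)) = (-823 - 874)*(6 + 0) = -1697*6 = -10182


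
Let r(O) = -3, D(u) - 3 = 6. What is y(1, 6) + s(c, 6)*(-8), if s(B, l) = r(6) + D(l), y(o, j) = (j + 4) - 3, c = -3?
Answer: -41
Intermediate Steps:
D(u) = 9 (D(u) = 3 + 6 = 9)
y(o, j) = 1 + j (y(o, j) = (4 + j) - 3 = 1 + j)
s(B, l) = 6 (s(B, l) = -3 + 9 = 6)
y(1, 6) + s(c, 6)*(-8) = (1 + 6) + 6*(-8) = 7 - 48 = -41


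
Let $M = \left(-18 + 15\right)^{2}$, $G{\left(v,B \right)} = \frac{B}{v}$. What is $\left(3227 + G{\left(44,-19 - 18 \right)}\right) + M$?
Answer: $\frac{142347}{44} \approx 3235.2$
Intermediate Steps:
$M = 9$ ($M = \left(-3\right)^{2} = 9$)
$\left(3227 + G{\left(44,-19 - 18 \right)}\right) + M = \left(3227 + \frac{-19 - 18}{44}\right) + 9 = \left(3227 - \frac{37}{44}\right) + 9 = \frac{141951}{44} + 9 = \frac{142347}{44}$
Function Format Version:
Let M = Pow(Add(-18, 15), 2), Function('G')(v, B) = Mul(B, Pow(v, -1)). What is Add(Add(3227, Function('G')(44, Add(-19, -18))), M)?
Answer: Rational(142347, 44) ≈ 3235.2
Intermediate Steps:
M = 9 (M = Pow(-3, 2) = 9)
Add(Add(3227, Function('G')(44, Add(-19, -18))), M) = Add(Add(3227, Mul(Add(-19, -18), Pow(44, -1))), 9) = Add(Add(3227, Mul(-37, Rational(1, 44))), 9) = Add(Add(3227, Rational(-37, 44)), 9) = Add(Rational(141951, 44), 9) = Rational(142347, 44)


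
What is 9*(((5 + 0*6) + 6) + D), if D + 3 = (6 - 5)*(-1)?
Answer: 63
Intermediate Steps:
D = -4 (D = -3 + (6 - 5)*(-1) = -3 + 1*(-1) = -3 - 1 = -4)
9*(((5 + 0*6) + 6) + D) = 9*(((5 + 0*6) + 6) - 4) = 9*(((5 + 0) + 6) - 4) = 9*((5 + 6) - 4) = 9*(11 - 4) = 9*7 = 63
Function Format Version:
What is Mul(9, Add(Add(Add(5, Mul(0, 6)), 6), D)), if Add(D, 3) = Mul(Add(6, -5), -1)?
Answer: 63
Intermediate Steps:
D = -4 (D = Add(-3, Mul(Add(6, -5), -1)) = Add(-3, Mul(1, -1)) = Add(-3, -1) = -4)
Mul(9, Add(Add(Add(5, Mul(0, 6)), 6), D)) = Mul(9, Add(Add(Add(5, Mul(0, 6)), 6), -4)) = Mul(9, Add(Add(Add(5, 0), 6), -4)) = Mul(9, Add(Add(5, 6), -4)) = Mul(9, Add(11, -4)) = Mul(9, 7) = 63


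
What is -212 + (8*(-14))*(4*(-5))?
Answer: 2028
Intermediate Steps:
-212 + (8*(-14))*(4*(-5)) = -212 - 112*(-20) = -212 + 2240 = 2028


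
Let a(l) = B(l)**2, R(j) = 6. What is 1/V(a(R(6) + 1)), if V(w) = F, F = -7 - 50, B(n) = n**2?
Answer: -1/57 ≈ -0.017544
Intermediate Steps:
a(l) = l**4 (a(l) = (l**2)**2 = l**4)
F = -57
V(w) = -57
1/V(a(R(6) + 1)) = 1/(-57) = -1/57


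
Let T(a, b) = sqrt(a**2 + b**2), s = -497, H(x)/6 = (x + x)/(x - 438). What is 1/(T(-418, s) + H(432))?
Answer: -864/324763 - sqrt(421733)/324763 ≈ -0.0046600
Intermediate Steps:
H(x) = 12*x/(-438 + x) (H(x) = 6*((x + x)/(x - 438)) = 6*((2*x)/(-438 + x)) = 6*(2*x/(-438 + x)) = 12*x/(-438 + x))
1/(T(-418, s) + H(432)) = 1/(sqrt((-418)**2 + (-497)**2) + 12*432/(-438 + 432)) = 1/(sqrt(174724 + 247009) + 12*432/(-6)) = 1/(sqrt(421733) + 12*432*(-1/6)) = 1/(sqrt(421733) - 864) = 1/(-864 + sqrt(421733))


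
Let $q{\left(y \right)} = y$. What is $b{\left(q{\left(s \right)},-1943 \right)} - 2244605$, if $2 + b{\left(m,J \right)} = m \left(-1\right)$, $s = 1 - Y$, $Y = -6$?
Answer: $-2244614$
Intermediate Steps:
$s = 7$ ($s = 1 - -6 = 1 + 6 = 7$)
$b{\left(m,J \right)} = -2 - m$ ($b{\left(m,J \right)} = -2 + m \left(-1\right) = -2 - m$)
$b{\left(q{\left(s \right)},-1943 \right)} - 2244605 = \left(-2 - 7\right) - 2244605 = -9 - 2244605 = -2244614$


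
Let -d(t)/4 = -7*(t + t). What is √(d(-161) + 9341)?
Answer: 5*√13 ≈ 18.028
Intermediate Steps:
d(t) = 56*t (d(t) = -(-28)*(t + t) = -(-28)*2*t = -(-56)*t = 56*t)
√(d(-161) + 9341) = √(56*(-161) + 9341) = √(-9016 + 9341) = √325 = 5*√13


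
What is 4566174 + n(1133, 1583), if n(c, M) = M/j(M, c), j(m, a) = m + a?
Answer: 12401730167/2716 ≈ 4.5662e+6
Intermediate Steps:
j(m, a) = a + m
n(c, M) = M/(M + c) (n(c, M) = M/(c + M) = M/(M + c))
4566174 + n(1133, 1583) = 4566174 + 1583/(1583 + 1133) = 4566174 + 1583/2716 = 12401730167/2716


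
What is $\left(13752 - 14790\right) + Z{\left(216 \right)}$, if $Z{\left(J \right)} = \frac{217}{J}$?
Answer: $- \frac{223991}{216} \approx -1037.0$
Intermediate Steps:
$\left(13752 - 14790\right) + Z{\left(216 \right)} = \left(13752 - 14790\right) + \frac{217}{216} = \left(13752 - 14790\right) + 217 \cdot \frac{1}{216} = -1038 + \frac{217}{216} = - \frac{223991}{216}$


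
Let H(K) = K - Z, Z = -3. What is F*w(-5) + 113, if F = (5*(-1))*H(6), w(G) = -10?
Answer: 563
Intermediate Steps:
H(K) = 3 + K (H(K) = K - 1*(-3) = K + 3 = 3 + K)
F = -45 (F = (5*(-1))*(3 + 6) = -5*9 = -45)
F*w(-5) + 113 = -45*(-10) + 113 = 450 + 113 = 563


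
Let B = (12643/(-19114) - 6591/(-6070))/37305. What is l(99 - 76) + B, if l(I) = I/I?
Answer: 1082062300316/1082049990975 ≈ 1.0000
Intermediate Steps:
l(I) = 1
B = 12309341/1082049990975 (B = (12643*(-1/19114) - 6591*(-1/6070))*(1/37305) = (-12643/19114 + 6591/6070)*(1/37305) = (12309341/29005495)*(1/37305) = 12309341/1082049990975 ≈ 1.1376e-5)
l(99 - 76) + B = 1 + 12309341/1082049990975 = 1082062300316/1082049990975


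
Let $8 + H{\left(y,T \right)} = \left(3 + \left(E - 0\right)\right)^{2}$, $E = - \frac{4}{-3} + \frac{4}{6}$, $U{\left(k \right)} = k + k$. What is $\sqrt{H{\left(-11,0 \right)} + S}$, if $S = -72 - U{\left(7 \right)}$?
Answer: $i \sqrt{69} \approx 8.3066 i$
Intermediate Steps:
$U{\left(k \right)} = 2 k$
$E = 2$ ($E = \left(-4\right) \left(- \frac{1}{3}\right) + 4 \cdot \frac{1}{6} = \frac{4}{3} + \frac{2}{3} = 2$)
$H{\left(y,T \right)} = 17$ ($H{\left(y,T \right)} = -8 + \left(3 + \left(2 - 0\right)\right)^{2} = -8 + \left(3 + \left(2 + 0\right)\right)^{2} = -8 + \left(3 + 2\right)^{2} = -8 + 5^{2} = -8 + 25 = 17$)
$S = -86$ ($S = -72 - 2 \cdot 7 = -72 - 14 = -86$)
$\sqrt{H{\left(-11,0 \right)} + S} = \sqrt{17 - 86} = \sqrt{-69} = i \sqrt{69}$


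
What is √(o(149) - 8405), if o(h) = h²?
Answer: 2*√3449 ≈ 117.46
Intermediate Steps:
√(o(149) - 8405) = √(149² - 8405) = √(22201 - 8405) = √13796 = 2*√3449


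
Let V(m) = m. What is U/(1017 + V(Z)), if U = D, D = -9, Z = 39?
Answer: -3/352 ≈ -0.0085227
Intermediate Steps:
U = -9
U/(1017 + V(Z)) = -9/(1017 + 39) = -9/1056 = (1/1056)*(-9) = -3/352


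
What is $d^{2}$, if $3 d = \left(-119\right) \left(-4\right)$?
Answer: $\frac{226576}{9} \approx 25175.0$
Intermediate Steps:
$d = \frac{476}{3}$ ($d = \frac{\left(-119\right) \left(-4\right)}{3} = \frac{1}{3} \cdot 476 = \frac{476}{3} \approx 158.67$)
$d^{2} = \left(\frac{476}{3}\right)^{2} = \frac{226576}{9}$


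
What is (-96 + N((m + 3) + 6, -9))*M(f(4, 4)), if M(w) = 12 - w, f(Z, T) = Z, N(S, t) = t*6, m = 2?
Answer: -1200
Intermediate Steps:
N(S, t) = 6*t
(-96 + N((m + 3) + 6, -9))*M(f(4, 4)) = (-96 + 6*(-9))*(12 - 1*4) = (-96 - 54)*(12 - 4) = -150*8 = -1200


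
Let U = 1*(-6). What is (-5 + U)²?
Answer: 121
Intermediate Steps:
U = -6
(-5 + U)² = (-5 - 6)² = (-11)² = 121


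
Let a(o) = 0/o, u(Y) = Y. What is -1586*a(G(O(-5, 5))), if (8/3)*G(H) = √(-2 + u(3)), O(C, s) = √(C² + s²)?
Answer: 0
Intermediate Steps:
G(H) = 3/8 (G(H) = 3*√(-2 + 3)/8 = 3*√1/8 = (3/8)*1 = 3/8)
a(o) = 0
-1586*a(G(O(-5, 5))) = -1586*0 = 0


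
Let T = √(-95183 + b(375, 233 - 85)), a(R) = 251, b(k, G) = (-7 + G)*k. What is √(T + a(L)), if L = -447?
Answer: √(251 + 2*I*√10577) ≈ 16.963 + 6.0627*I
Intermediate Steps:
b(k, G) = k*(-7 + G)
T = 2*I*√10577 (T = √(-95183 + 375*(-7 + (233 - 85))) = √(-95183 + 375*(-7 + 148)) = √(-95183 + 375*141) = √(-95183 + 52875) = √(-42308) = 2*I*√10577 ≈ 205.69*I)
√(T + a(L)) = √(2*I*√10577 + 251) = √(251 + 2*I*√10577)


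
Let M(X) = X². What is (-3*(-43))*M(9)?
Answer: 10449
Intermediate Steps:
(-3*(-43))*M(9) = -3*(-43)*9² = 129*81 = 10449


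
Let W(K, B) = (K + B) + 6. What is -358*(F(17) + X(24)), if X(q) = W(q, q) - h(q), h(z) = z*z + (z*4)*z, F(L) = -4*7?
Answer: 1021732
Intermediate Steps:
F(L) = -28
h(z) = 5*z**2 (h(z) = z**2 + (4*z)*z = z**2 + 4*z**2 = 5*z**2)
W(K, B) = 6 + B + K (W(K, B) = (B + K) + 6 = 6 + B + K)
X(q) = 6 - 5*q**2 + 2*q (X(q) = (6 + q + q) - 5*q**2 = (6 + 2*q) - 5*q**2 = 6 - 5*q**2 + 2*q)
-358*(F(17) + X(24)) = -358*(-28 + (6 - 5*24**2 + 2*24)) = -358*(-28 + (6 - 5*576 + 48)) = -358*(-28 + (6 - 2880 + 48)) = -358*(-28 - 2826) = -358*(-2854) = 1021732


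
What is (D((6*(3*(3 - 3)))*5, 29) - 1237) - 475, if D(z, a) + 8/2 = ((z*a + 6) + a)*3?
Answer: -1611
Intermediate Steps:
D(z, a) = 14 + 3*a + 3*a*z (D(z, a) = -4 + ((z*a + 6) + a)*3 = -4 + ((a*z + 6) + a)*3 = -4 + ((6 + a*z) + a)*3 = -4 + (6 + a + a*z)*3 = -4 + (18 + 3*a + 3*a*z) = 14 + 3*a + 3*a*z)
(D((6*(3*(3 - 3)))*5, 29) - 1237) - 475 = ((14 + 3*29 + 3*29*((6*(3*(3 - 3)))*5)) - 1237) - 475 = ((14 + 87 + 3*29*((6*(3*0))*5)) - 1237) - 475 = ((14 + 87 + 3*29*((6*0)*5)) - 1237) - 475 = ((14 + 87 + 3*29*(0*5)) - 1237) - 475 = ((14 + 87 + 3*29*0) - 1237) - 475 = ((14 + 87 + 0) - 1237) - 475 = (101 - 1237) - 475 = -1136 - 475 = -1611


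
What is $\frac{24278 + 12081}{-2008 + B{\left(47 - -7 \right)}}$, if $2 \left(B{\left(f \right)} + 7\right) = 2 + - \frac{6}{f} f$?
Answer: $- \frac{36359}{2017} \approx -18.026$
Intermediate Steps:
$B{\left(f \right)} = -9$ ($B{\left(f \right)} = -7 + \frac{2 + - \frac{6}{f} f}{2} = -7 + \frac{2 - 6}{2} = -7 + \frac{1}{2} \left(-4\right) = -7 - 2 = -9$)
$\frac{24278 + 12081}{-2008 + B{\left(47 - -7 \right)}} = \frac{24278 + 12081}{-2008 - 9} = \frac{36359}{-2017} = 36359 \left(- \frac{1}{2017}\right) = - \frac{36359}{2017}$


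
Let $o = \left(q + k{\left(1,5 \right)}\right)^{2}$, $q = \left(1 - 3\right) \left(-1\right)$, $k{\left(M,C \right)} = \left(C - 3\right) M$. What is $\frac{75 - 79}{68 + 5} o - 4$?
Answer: $- \frac{356}{73} \approx -4.8767$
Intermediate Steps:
$k{\left(M,C \right)} = M \left(-3 + C\right)$ ($k{\left(M,C \right)} = \left(-3 + C\right) M = M \left(-3 + C\right)$)
$q = 2$ ($q = \left(-2\right) \left(-1\right) = 2$)
$o = 16$ ($o = \left(2 + 1 \left(-3 + 5\right)\right)^{2} = \left(2 + 1 \cdot 2\right)^{2} = \left(2 + 2\right)^{2} = 4^{2} = 16$)
$\frac{75 - 79}{68 + 5} o - 4 = \frac{75 - 79}{68 + 5} \cdot 16 - 4 = - \frac{4}{73} \cdot 16 - 4 = \left(-4\right) \frac{1}{73} \cdot 16 - 4 = \left(- \frac{4}{73}\right) 16 - 4 = - \frac{64}{73} - 4 = - \frac{356}{73}$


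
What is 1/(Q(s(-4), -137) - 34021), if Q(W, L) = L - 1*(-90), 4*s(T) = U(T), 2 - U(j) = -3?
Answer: -1/34068 ≈ -2.9353e-5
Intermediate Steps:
U(j) = 5 (U(j) = 2 - 1*(-3) = 2 + 3 = 5)
s(T) = 5/4 (s(T) = (¼)*5 = 5/4)
Q(W, L) = 90 + L (Q(W, L) = L + 90 = 90 + L)
1/(Q(s(-4), -137) - 34021) = 1/((90 - 137) - 34021) = 1/(-47 - 34021) = 1/(-34068) = -1/34068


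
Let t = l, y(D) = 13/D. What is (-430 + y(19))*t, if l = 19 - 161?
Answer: 1158294/19 ≈ 60963.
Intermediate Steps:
l = -142
t = -142
(-430 + y(19))*t = (-430 + 13/19)*(-142) = -8157/19*(-142) = 1158294/19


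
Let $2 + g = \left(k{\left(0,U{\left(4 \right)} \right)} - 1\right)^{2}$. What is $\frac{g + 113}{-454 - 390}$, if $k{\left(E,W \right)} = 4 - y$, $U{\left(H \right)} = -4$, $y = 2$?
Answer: $- \frac{28}{211} \approx -0.1327$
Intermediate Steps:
$k{\left(E,W \right)} = 2$ ($k{\left(E,W \right)} = 4 - 2 = 2$)
$g = -1$ ($g = -2 + \left(2 - 1\right)^{2} = -2 + 1^{2} = -2 + 1 = -1$)
$\frac{g + 113}{-454 - 390} = \frac{-1 + 113}{-454 - 390} = \frac{112}{-844} = 112 \left(- \frac{1}{844}\right) = - \frac{28}{211}$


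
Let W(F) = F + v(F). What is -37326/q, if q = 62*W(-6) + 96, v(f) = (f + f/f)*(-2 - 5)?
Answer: -18663/947 ≈ -19.707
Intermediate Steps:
v(f) = -7 - 7*f (v(f) = (f + 1)*(-7) = (1 + f)*(-7) = -7 - 7*f)
W(F) = -7 - 6*F (W(F) = F + (-7 - 7*F) = -7 - 6*F)
q = 1894 (q = 62*(-7 - 6*(-6)) + 96 = 62*(-7 + 36) + 96 = 62*29 + 96 = 1798 + 96 = 1894)
-37326/q = -37326/1894 = -37326*1/1894 = -18663/947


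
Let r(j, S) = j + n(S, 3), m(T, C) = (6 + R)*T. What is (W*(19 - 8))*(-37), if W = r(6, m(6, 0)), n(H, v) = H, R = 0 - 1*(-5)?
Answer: -29304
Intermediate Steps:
R = 5 (R = 0 + 5 = 5)
m(T, C) = 11*T (m(T, C) = (6 + 5)*T = 11*T)
r(j, S) = S + j (r(j, S) = j + S = S + j)
W = 72 (W = 11*6 + 6 = 66 + 6 = 72)
(W*(19 - 8))*(-37) = (72*(19 - 8))*(-37) = (72*11)*(-37) = 792*(-37) = -29304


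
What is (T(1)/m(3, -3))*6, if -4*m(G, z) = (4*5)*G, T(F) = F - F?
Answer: 0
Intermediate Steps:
T(F) = 0
m(G, z) = -5*G (m(G, z) = -4*5*G/4 = -5*G)
(T(1)/m(3, -3))*6 = (0/((-5*3)))*6 = (0/(-15))*6 = (0*(-1/15))*6 = 0*6 = 0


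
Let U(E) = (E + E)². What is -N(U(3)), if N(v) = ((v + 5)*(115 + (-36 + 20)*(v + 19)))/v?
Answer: 3485/4 ≈ 871.25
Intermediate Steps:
U(E) = 4*E² (U(E) = (2*E)² = 4*E²)
N(v) = (-189 - 16*v)*(5 + v)/v (N(v) = ((5 + v)*(115 - 16*(19 + v)))/v = ((5 + v)*(115 + (-304 - 16*v)))/v = ((5 + v)*(-189 - 16*v))/v = ((-189 - 16*v)*(5 + v))/v = (-189 - 16*v)*(5 + v)/v)
-N(U(3)) = -(-269 - 945/(4*3²) - 64*3²) = -(-269 - 945/(4*9) - 64*9) = -(-269 - 945/36 - 16*36) = -(-269 - 945*1/36 - 576) = -(-269 - 105/4 - 576) = -1*(-3485/4) = 3485/4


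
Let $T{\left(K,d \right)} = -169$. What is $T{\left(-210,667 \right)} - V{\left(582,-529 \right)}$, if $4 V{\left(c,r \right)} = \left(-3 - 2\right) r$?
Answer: $- \frac{3321}{4} \approx -830.25$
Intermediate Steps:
$V{\left(c,r \right)} = - \frac{5 r}{4}$ ($V{\left(c,r \right)} = \frac{\left(-3 - 2\right) r}{4} = \frac{\left(-5\right) r}{4} = - \frac{5 r}{4}$)
$T{\left(-210,667 \right)} - V{\left(582,-529 \right)} = -169 - \left(- \frac{5}{4}\right) \left(-529\right) = -169 - \frac{2645}{4} = - \frac{3321}{4}$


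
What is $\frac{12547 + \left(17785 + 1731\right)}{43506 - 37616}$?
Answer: $\frac{32063}{5890} \approx 5.4436$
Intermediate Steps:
$\frac{12547 + \left(17785 + 1731\right)}{43506 - 37616} = \frac{12547 + 19516}{5890} = 32063 \cdot \frac{1}{5890} = \frac{32063}{5890}$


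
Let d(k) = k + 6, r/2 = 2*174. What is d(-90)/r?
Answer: -7/58 ≈ -0.12069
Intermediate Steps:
r = 696 (r = 2*(2*174) = 2*348 = 696)
d(k) = 6 + k
d(-90)/r = (6 - 90)/696 = -84*1/696 = -7/58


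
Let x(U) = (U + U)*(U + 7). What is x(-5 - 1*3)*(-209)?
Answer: -3344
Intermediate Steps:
x(U) = 2*U*(7 + U) (x(U) = (2*U)*(7 + U) = 2*U*(7 + U))
x(-5 - 1*3)*(-209) = (2*(-5 - 1*3)*(7 + (-5 - 1*3)))*(-209) = (2*(-5 - 3)*(7 + (-5 - 3)))*(-209) = (2*(-8)*(7 - 8))*(-209) = (2*(-8)*(-1))*(-209) = 16*(-209) = -3344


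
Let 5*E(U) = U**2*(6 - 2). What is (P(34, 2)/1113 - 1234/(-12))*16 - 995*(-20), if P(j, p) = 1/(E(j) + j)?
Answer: 57479954572/2667861 ≈ 21545.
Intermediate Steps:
E(U) = 4*U**2/5 (E(U) = (U**2*(6 - 2))/5 = (U**2*4)/5 = (4*U**2)/5 = 4*U**2/5)
P(j, p) = 1/(j + 4*j**2/5) (P(j, p) = 1/(4*j**2/5 + j) = 1/(j + 4*j**2/5))
(P(34, 2)/1113 - 1234/(-12))*16 - 995*(-20) = ((5/(34*(5 + 4*34)))/1113 - 1234/(-12))*16 - 995*(-20) = ((5*(1/34)/(5 + 136))*(1/1113) - 1234*(-1/12))*16 + 19900 = ((5*(1/34)/141)*(1/1113) + 617/6)*16 + 19900 = ((5*(1/34)*(1/141))*(1/1113) + 617/6)*16 + 19900 = ((5/4794)*(1/1113) + 617/6)*16 + 19900 = (5/5335722 + 617/6)*16 + 19900 = (274345042/2667861)*16 + 19900 = 4389520672/2667861 + 19900 = 57479954572/2667861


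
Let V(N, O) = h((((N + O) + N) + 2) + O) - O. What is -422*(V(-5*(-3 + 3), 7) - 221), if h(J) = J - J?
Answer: 96216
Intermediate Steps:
h(J) = 0
V(N, O) = -O (V(N, O) = 0 - O = -O)
-422*(V(-5*(-3 + 3), 7) - 221) = -422*(-1*7 - 221) = -422*(-7 - 221) = -422*(-228) = 96216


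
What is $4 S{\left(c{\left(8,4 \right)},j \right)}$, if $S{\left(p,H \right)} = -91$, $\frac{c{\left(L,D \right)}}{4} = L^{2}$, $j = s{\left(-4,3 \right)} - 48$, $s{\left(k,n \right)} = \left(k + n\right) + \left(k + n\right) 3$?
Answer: $-364$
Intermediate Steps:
$s{\left(k,n \right)} = 4 k + 4 n$ ($s{\left(k,n \right)} = \left(k + n\right) + \left(3 k + 3 n\right) = 4 k + 4 n$)
$j = -52$ ($j = \left(4 \left(-4\right) + 4 \cdot 3\right) - 48 = \left(-16 + 12\right) - 48 = -4 - 48 = -52$)
$c{\left(L,D \right)} = 4 L^{2}$
$4 S{\left(c{\left(8,4 \right)},j \right)} = 4 \left(-91\right) = -364$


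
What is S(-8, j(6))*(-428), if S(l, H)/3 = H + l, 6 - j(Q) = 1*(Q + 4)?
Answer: 15408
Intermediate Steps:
j(Q) = 2 - Q (j(Q) = 6 - (Q + 4) = 6 - (4 + Q) = 6 + (-4 - Q) = 2 - Q)
S(l, H) = 3*H + 3*l (S(l, H) = 3*(H + l) = 3*H + 3*l)
S(-8, j(6))*(-428) = (3*(2 - 1*6) + 3*(-8))*(-428) = (3*(2 - 6) - 24)*(-428) = (3*(-4) - 24)*(-428) = (-12 - 24)*(-428) = -36*(-428) = 15408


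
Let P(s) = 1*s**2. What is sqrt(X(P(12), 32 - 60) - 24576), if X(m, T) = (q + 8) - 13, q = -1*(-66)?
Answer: I*sqrt(24515) ≈ 156.57*I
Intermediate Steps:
q = 66
P(s) = s**2
X(m, T) = 61 (X(m, T) = (66 + 8) - 13 = 74 - 13 = 61)
sqrt(X(P(12), 32 - 60) - 24576) = sqrt(61 - 24576) = sqrt(-24515) = I*sqrt(24515)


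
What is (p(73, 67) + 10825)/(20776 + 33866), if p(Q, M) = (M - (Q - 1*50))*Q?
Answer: 4679/18214 ≈ 0.25689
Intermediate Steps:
p(Q, M) = Q*(50 + M - Q) (p(Q, M) = (M - (Q - 50))*Q = (M - (-50 + Q))*Q = (M + (50 - Q))*Q = (50 + M - Q)*Q = Q*(50 + M - Q))
(p(73, 67) + 10825)/(20776 + 33866) = (73*(50 + 67 - 1*73) + 10825)/(20776 + 33866) = (73*(50 + 67 - 73) + 10825)/54642 = (73*44 + 10825)*(1/54642) = (3212 + 10825)*(1/54642) = 14037*(1/54642) = 4679/18214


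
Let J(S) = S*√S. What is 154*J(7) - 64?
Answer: -64 + 1078*√7 ≈ 2788.1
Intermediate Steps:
J(S) = S^(3/2)
154*J(7) - 64 = 154*7^(3/2) - 64 = 154*(7*√7) - 64 = 1078*√7 - 64 = -64 + 1078*√7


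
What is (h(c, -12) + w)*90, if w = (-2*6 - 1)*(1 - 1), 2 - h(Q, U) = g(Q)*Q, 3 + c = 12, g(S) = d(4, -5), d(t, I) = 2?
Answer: -1440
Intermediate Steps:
g(S) = 2
c = 9 (c = -3 + 12 = 9)
h(Q, U) = 2 - 2*Q
w = 0 (w = (-12 - 1)*0 = -13*0 = 0)
(h(c, -12) + w)*90 = ((2 - 2*9) + 0)*90 = ((2 - 18) + 0)*90 = (-16 + 0)*90 = -16*90 = -1440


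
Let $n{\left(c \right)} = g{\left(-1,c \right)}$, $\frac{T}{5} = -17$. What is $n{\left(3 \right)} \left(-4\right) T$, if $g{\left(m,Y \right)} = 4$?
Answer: $1360$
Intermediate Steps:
$T = -85$ ($T = 5 \left(-17\right) = -85$)
$n{\left(c \right)} = 4$
$n{\left(3 \right)} \left(-4\right) T = 4 \left(-4\right) \left(-85\right) = \left(-16\right) \left(-85\right) = 1360$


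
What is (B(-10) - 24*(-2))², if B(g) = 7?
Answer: 3025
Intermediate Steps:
(B(-10) - 24*(-2))² = (7 - 24*(-2))² = (7 + 48)² = 55² = 3025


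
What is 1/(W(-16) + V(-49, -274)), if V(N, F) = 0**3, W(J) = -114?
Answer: -1/114 ≈ -0.0087719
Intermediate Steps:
V(N, F) = 0
1/(W(-16) + V(-49, -274)) = 1/(-114 + 0) = 1/(-114) = -1/114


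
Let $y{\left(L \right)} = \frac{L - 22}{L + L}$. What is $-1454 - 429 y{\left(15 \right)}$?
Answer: $- \frac{13539}{10} \approx -1353.9$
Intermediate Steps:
$y{\left(L \right)} = \frac{-22 + L}{2 L}$
$-1454 - 429 y{\left(15 \right)} = -1454 - 429 \frac{-22 + 15}{2 \cdot 15} = -1454 - 429 \cdot \frac{1}{2} \cdot \frac{1}{15} \left(-7\right) = -1454 - - \frac{1001}{10} = -1454 + \frac{1001}{10} = - \frac{13539}{10}$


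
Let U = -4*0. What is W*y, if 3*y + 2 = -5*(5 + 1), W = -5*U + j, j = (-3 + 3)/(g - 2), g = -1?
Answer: 0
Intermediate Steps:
U = 0
j = 0 (j = (-3 + 3)/(-1 - 2) = 0/(-3) = 0*(-⅓) = 0)
W = 0 (W = -5*0 + 0 = 0 + 0 = 0)
y = -32/3 (y = -⅔ + (-5*(5 + 1))/3 = -⅔ + (-5*6)/3 = -⅔ + (⅓)*(-30) = -⅔ - 10 = -32/3 ≈ -10.667)
W*y = 0*(-32/3) = 0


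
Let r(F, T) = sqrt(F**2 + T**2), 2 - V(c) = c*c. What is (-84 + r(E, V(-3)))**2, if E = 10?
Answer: (84 - sqrt(149))**2 ≈ 5154.3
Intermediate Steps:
V(c) = 2 - c**2 (V(c) = 2 - c*c = 2 - c**2)
(-84 + r(E, V(-3)))**2 = (-84 + sqrt(10**2 + (2 - 1*(-3)**2)**2))**2 = (-84 + sqrt(100 + (2 - 1*9)**2))**2 = (-84 + sqrt(100 + (2 - 9)**2))**2 = (-84 + sqrt(100 + (-7)**2))**2 = (-84 + sqrt(100 + 49))**2 = (-84 + sqrt(149))**2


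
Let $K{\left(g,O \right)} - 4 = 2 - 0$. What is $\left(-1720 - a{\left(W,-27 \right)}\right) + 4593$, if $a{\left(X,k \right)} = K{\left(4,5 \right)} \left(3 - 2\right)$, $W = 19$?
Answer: $2867$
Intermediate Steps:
$K{\left(g,O \right)} = 6$ ($K{\left(g,O \right)} = 4 + \left(2 - 0\right) = 4 + \left(2 + 0\right) = 4 + 2 = 6$)
$a{\left(X,k \right)} = 6$ ($a{\left(X,k \right)} = 6 \left(3 - 2\right) = 6 \cdot 1 = 6$)
$\left(-1720 - a{\left(W,-27 \right)}\right) + 4593 = \left(-1720 - 6\right) + 4593 = -1726 + 4593 = 2867$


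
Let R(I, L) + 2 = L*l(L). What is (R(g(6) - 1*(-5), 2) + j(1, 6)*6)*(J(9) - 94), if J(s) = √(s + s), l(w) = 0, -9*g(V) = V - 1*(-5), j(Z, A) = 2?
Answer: -940 + 30*√2 ≈ -897.57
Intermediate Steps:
g(V) = -5/9 - V/9 (g(V) = -(V - 1*(-5))/9 = -(V + 5)/9 = -(5 + V)/9 = -5/9 - V/9)
R(I, L) = -2 (R(I, L) = -2 + L*0 = -2 + 0 = -2)
J(s) = √2*√s (J(s) = √(2*s) = √2*√s)
(R(g(6) - 1*(-5), 2) + j(1, 6)*6)*(J(9) - 94) = (-2 + 2*6)*(√2*√9 - 94) = (-2 + 12)*(√2*3 - 94) = 10*(3*√2 - 94) = 10*(-94 + 3*√2) = -940 + 30*√2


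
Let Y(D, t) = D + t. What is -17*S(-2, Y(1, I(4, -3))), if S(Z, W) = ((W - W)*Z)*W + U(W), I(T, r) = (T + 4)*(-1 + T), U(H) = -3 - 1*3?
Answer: 102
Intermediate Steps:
U(H) = -6 (U(H) = -3 - 3 = -6)
I(T, r) = (-1 + T)*(4 + T) (I(T, r) = (4 + T)*(-1 + T) = (-1 + T)*(4 + T))
S(Z, W) = -6 (S(Z, W) = ((W - W)*Z)*W - 6 = (0*Z)*W - 6 = 0*W - 6 = 0 - 6 = -6)
-17*S(-2, Y(1, I(4, -3))) = -17*(-6) = 102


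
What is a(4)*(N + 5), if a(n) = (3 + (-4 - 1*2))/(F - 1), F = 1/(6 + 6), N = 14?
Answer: 684/11 ≈ 62.182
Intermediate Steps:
F = 1/12 ≈ 0.083333
a(n) = 36/11 (a(n) = (3 + (-4 - 1*2))/(1/12 - 1) = (3 + (-4 - 2))/(-11/12) = (3 - 6)*(-12/11) = -3*(-12/11) = 36/11)
a(4)*(N + 5) = 36*(14 + 5)/11 = (36/11)*19 = 684/11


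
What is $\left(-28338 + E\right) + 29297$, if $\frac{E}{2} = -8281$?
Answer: $-15603$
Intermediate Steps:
$E = -16562$ ($E = 2 \left(-8281\right) = -16562$)
$\left(-28338 + E\right) + 29297 = \left(-28338 - 16562\right) + 29297 = -44900 + 29297 = -15603$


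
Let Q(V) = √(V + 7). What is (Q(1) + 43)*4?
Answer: 172 + 8*√2 ≈ 183.31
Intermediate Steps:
Q(V) = √(7 + V)
(Q(1) + 43)*4 = (√(7 + 1) + 43)*4 = (√8 + 43)*4 = (2*√2 + 43)*4 = (43 + 2*√2)*4 = 172 + 8*√2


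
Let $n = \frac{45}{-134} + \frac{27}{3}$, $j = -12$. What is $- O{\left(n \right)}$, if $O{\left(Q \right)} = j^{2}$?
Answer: $-144$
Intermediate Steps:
$n = \frac{1161}{134}$ ($n = 45 \left(- \frac{1}{134}\right) + 27 \cdot \frac{1}{3} = - \frac{45}{134} + 9 = \frac{1161}{134} \approx 8.6642$)
$O{\left(Q \right)} = 144$ ($O{\left(Q \right)} = \left(-12\right)^{2} = 144$)
$- O{\left(n \right)} = \left(-1\right) 144 = -144$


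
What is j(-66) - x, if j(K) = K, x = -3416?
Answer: 3350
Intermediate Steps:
j(-66) - x = -66 - 1*(-3416) = -66 + 3416 = 3350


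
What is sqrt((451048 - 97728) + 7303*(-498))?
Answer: I*sqrt(3283574) ≈ 1812.1*I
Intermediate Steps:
sqrt((451048 - 97728) + 7303*(-498)) = sqrt(353320 - 3636894) = sqrt(-3283574) = I*sqrt(3283574)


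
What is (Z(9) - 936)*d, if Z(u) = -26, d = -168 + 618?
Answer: -432900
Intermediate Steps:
d = 450
(Z(9) - 936)*d = (-26 - 936)*450 = -962*450 = -432900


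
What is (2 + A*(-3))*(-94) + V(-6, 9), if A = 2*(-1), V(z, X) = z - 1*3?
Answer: -761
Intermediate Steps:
V(z, X) = -3 + z (V(z, X) = z - 3 = -3 + z)
A = -2
(2 + A*(-3))*(-94) + V(-6, 9) = (2 - 2*(-3))*(-94) + (-3 - 6) = (2 + 6)*(-94) - 9 = 8*(-94) - 9 = -752 - 9 = -761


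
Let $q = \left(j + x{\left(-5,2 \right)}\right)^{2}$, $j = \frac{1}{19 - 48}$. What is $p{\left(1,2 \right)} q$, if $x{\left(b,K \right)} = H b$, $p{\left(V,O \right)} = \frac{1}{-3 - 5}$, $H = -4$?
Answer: $- \frac{335241}{6728} \approx -49.828$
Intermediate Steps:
$p{\left(V,O \right)} = - \frac{1}{8}$ ($p{\left(V,O \right)} = \frac{1}{-8} = - \frac{1}{8}$)
$j = - \frac{1}{29}$ ($j = \frac{1}{-29} = - \frac{1}{29} \approx -0.034483$)
$x{\left(b,K \right)} = - 4 b$
$q = \frac{335241}{841}$ ($q = \left(- \frac{1}{29} - -20\right)^{2} = \left(- \frac{1}{29} + 20\right)^{2} = \left(\frac{579}{29}\right)^{2} = \frac{335241}{841} \approx 398.62$)
$p{\left(1,2 \right)} q = \left(- \frac{1}{8}\right) \frac{335241}{841} = - \frac{335241}{6728}$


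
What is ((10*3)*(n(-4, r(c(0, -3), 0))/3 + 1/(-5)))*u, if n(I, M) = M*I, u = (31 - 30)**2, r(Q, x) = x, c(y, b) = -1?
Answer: -6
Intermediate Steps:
u = 1 (u = 1**2 = 1)
n(I, M) = I*M
((10*3)*(n(-4, r(c(0, -3), 0))/3 + 1/(-5)))*u = ((10*3)*(-4*0/3 + 1/(-5)))*1 = (30*(0*(1/3) + 1*(-1/5)))*1 = (30*(0 - 1/5))*1 = (30*(-1/5))*1 = -6*1 = -6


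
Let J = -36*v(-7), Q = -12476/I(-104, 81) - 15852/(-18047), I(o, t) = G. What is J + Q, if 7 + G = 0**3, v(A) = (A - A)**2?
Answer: 225265336/126329 ≈ 1783.2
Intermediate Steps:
v(A) = 0 (v(A) = 0**2 = 0)
G = -7 (G = -7 + 0**3 = -7 + 0 = -7)
I(o, t) = -7
Q = 225265336/126329 (Q = -12476/(-7) - 15852/(-18047) = -12476*(-1/7) - 15852*(-1/18047) = 12476/7 + 15852/18047 = 225265336/126329 ≈ 1783.2)
J = 0 (J = -36*0 = 0)
J + Q = 0 + 225265336/126329 = 225265336/126329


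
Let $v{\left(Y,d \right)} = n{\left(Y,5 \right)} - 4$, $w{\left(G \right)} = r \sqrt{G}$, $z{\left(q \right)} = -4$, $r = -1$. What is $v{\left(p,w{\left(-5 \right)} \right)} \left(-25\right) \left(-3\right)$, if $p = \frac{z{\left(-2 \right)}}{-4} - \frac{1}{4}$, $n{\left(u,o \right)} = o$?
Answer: $75$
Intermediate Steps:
$w{\left(G \right)} = - \sqrt{G}$
$p = \frac{3}{4}$ ($p = - \frac{4}{-4} - \frac{1}{4} = \left(-4\right) \left(- \frac{1}{4}\right) - \frac{1}{4} = 1 - \frac{1}{4} = \frac{3}{4} \approx 0.75$)
$v{\left(Y,d \right)} = 1$ ($v{\left(Y,d \right)} = 5 - 4 = 1$)
$v{\left(p,w{\left(-5 \right)} \right)} \left(-25\right) \left(-3\right) = 1 \left(-25\right) \left(-3\right) = \left(-25\right) \left(-3\right) = 75$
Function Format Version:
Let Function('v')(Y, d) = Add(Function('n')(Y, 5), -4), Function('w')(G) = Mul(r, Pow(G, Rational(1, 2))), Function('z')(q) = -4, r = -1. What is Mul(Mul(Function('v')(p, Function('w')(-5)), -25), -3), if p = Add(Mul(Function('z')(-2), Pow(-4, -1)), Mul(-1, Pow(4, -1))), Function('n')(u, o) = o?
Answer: 75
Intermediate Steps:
Function('w')(G) = Mul(-1, Pow(G, Rational(1, 2)))
p = Rational(3, 4) (p = Add(Mul(-4, Pow(-4, -1)), Mul(-1, Pow(4, -1))) = Add(Mul(-4, Rational(-1, 4)), Mul(-1, Rational(1, 4))) = Add(1, Rational(-1, 4)) = Rational(3, 4) ≈ 0.75000)
Function('v')(Y, d) = 1 (Function('v')(Y, d) = Add(5, -4) = 1)
Mul(Mul(Function('v')(p, Function('w')(-5)), -25), -3) = Mul(Mul(1, -25), -3) = Mul(-25, -3) = 75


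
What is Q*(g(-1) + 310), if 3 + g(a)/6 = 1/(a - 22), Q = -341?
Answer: -2288110/23 ≈ -99483.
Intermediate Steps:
g(a) = -18 + 6/(-22 + a) (g(a) = -18 + 6/(a - 22) = -18 + 6/(-22 + a))
Q*(g(-1) + 310) = -341*(6*(67 - 3*(-1))/(-22 - 1) + 310) = -341*(6*(67 + 3)/(-23) + 310) = -341*(6*(-1/23)*70 + 310) = -341*(-420/23 + 310) = -341*6710/23 = -2288110/23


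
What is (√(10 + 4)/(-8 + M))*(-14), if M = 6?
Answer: 7*√14 ≈ 26.192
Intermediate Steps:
(√(10 + 4)/(-8 + M))*(-14) = (√(10 + 4)/(-8 + 6))*(-14) = (√14/(-2))*(-14) = -√14/2*(-14) = 7*√14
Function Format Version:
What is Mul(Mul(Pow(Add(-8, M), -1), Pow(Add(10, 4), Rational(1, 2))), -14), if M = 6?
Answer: Mul(7, Pow(14, Rational(1, 2))) ≈ 26.192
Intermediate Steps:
Mul(Mul(Pow(Add(-8, M), -1), Pow(Add(10, 4), Rational(1, 2))), -14) = Mul(Mul(Pow(Add(-8, 6), -1), Pow(Add(10, 4), Rational(1, 2))), -14) = Mul(Mul(Pow(-2, -1), Pow(14, Rational(1, 2))), -14) = Mul(Mul(Rational(-1, 2), Pow(14, Rational(1, 2))), -14) = Mul(7, Pow(14, Rational(1, 2)))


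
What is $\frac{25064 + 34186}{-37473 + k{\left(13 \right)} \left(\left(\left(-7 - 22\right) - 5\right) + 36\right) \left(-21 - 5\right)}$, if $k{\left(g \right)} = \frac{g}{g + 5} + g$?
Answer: $- \frac{533250}{343679} \approx -1.5516$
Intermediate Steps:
$k{\left(g \right)} = g + \frac{g}{5 + g}$ ($k{\left(g \right)} = \frac{g}{5 + g} + g = g + \frac{g}{5 + g}$)
$\frac{25064 + 34186}{-37473 + k{\left(13 \right)} \left(\left(\left(-7 - 22\right) - 5\right) + 36\right) \left(-21 - 5\right)} = \frac{25064 + 34186}{-37473 + \frac{13 \left(6 + 13\right)}{5 + 13} \left(\left(\left(-7 - 22\right) - 5\right) + 36\right) \left(-21 - 5\right)} = \frac{59250}{-37473 + 13 \cdot \frac{1}{18} \cdot 19 \left(\left(-29 - 5\right) + 36\right) \left(-26\right)} = \frac{59250}{-37473 + 13 \cdot \frac{1}{18} \cdot 19 \left(-34 + 36\right) \left(-26\right)} = \frac{59250}{-37473 + \frac{247 \cdot 2 \left(-26\right)}{18}} = \frac{59250}{-37473 + \frac{247}{18} \left(-52\right)} = \frac{59250}{-37473 - \frac{6422}{9}} = \frac{59250}{- \frac{343679}{9}} = 59250 \left(- \frac{9}{343679}\right) = - \frac{533250}{343679}$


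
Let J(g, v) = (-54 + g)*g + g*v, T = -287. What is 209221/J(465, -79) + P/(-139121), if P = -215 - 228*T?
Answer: 19038216761/21477499980 ≈ 0.88643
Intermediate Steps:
J(g, v) = g*v + g*(-54 + g) (J(g, v) = g*(-54 + g) + g*v = g*v + g*(-54 + g))
P = 65221 (P = -215 - 228*(-287) = -215 + 65436 = 65221)
209221/J(465, -79) + P/(-139121) = 209221/((465*(-54 + 465 - 79))) + 65221/(-139121) = 209221/((465*332)) + 65221*(-1/139121) = 209221/154380 - 65221/139121 = 19038216761/21477499980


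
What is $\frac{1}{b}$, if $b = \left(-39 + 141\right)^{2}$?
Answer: $\frac{1}{10404} \approx 9.6117 \cdot 10^{-5}$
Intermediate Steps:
$b = 10404$ ($b = 102^{2} = 10404$)
$\frac{1}{b} = \frac{1}{10404}$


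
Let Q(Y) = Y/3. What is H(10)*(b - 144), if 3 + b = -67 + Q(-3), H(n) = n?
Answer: -2150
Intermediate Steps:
Q(Y) = Y/3 (Q(Y) = Y*(1/3) = Y/3)
b = -71 (b = -3 + (-67 + (1/3)*(-3)) = -3 + (-67 - 1) = -3 - 68 = -71)
H(10)*(b - 144) = 10*(-71 - 144) = 10*(-215) = -2150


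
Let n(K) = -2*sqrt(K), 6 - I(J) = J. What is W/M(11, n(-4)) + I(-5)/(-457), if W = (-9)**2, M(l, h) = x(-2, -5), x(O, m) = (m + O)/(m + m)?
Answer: 370093/3199 ≈ 115.69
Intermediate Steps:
I(J) = 6 - J
x(O, m) = (O + m)/(2*m) (x(O, m) = (O + m)/((2*m)) = (O + m)*(1/(2*m)) = (O + m)/(2*m))
M(l, h) = 7/10 (M(l, h) = (1/2)*(-2 - 5)/(-5) = (1/2)*(-1/5)*(-7) = 7/10)
W = 81
W/M(11, n(-4)) + I(-5)/(-457) = 81/(7/10) + (6 - 1*(-5))/(-457) = 81*(10/7) + (6 + 5)*(-1/457) = 810/7 + 11*(-1/457) = 810/7 - 11/457 = 370093/3199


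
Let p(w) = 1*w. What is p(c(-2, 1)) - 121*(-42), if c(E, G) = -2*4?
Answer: 5074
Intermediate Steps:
c(E, G) = -8
p(w) = w
p(c(-2, 1)) - 121*(-42) = -8 - 121*(-42) = -8 + 5082 = 5074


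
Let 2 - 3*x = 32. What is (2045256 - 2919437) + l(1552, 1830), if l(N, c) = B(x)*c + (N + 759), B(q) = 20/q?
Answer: -875530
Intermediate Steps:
x = -10 (x = ⅔ - ⅓*32 = ⅔ - 32/3 = -10)
l(N, c) = 759 + N - 2*c (l(N, c) = (20/(-10))*c + (N + 759) = (20*(-⅒))*c + (759 + N) = -2*c + (759 + N) = 759 + N - 2*c)
(2045256 - 2919437) + l(1552, 1830) = (2045256 - 2919437) + (759 + 1552 - 2*1830) = -874181 + (759 + 1552 - 3660) = -874181 - 1349 = -875530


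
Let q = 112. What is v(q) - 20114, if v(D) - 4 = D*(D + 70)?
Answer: 274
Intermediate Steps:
v(D) = 4 + D*(70 + D) (v(D) = 4 + D*(D + 70) = 4 + D*(70 + D))
v(q) - 20114 = (4 + 112² + 70*112) - 20114 = (4 + 12544 + 7840) - 20114 = 20388 - 20114 = 274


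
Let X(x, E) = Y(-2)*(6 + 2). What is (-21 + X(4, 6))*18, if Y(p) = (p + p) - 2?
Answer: -1242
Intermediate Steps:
Y(p) = -2 + 2*p (Y(p) = 2*p - 2 = -2 + 2*p)
X(x, E) = -48 (X(x, E) = (-2 + 2*(-2))*(6 + 2) = (-2 - 4)*8 = -6*8 = -48)
(-21 + X(4, 6))*18 = (-21 - 48)*18 = -69*18 = -1242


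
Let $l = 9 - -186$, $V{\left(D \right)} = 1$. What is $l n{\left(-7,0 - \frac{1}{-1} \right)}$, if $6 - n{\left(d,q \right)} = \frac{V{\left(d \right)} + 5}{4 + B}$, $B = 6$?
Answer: $1053$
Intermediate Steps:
$l = 195$ ($l = 9 + 186 = 195$)
$n{\left(d,q \right)} = \frac{27}{5}$ ($n{\left(d,q \right)} = 6 - \frac{1 + 5}{4 + 6} = 6 - \frac{6}{10} = 6 - 6 \cdot \frac{1}{10} = 6 - \frac{3}{5} = \frac{27}{5}$)
$l n{\left(-7,0 - \frac{1}{-1} \right)} = 195 \cdot \frac{27}{5} = 1053$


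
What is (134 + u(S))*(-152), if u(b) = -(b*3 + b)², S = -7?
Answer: 98800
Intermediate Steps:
u(b) = -16*b² (u(b) = -(3*b + b)² = -(4*b)² = -16*b²)
(134 + u(S))*(-152) = (134 - 16*(-7)²)*(-152) = (134 - 16*49)*(-152) = (134 - 784)*(-152) = -650*(-152) = 98800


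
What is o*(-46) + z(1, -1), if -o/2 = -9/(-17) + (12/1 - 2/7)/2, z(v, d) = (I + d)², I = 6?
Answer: 72895/119 ≈ 612.56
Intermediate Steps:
z(v, d) = (6 + d)²
o = -1520/119 (o = -2*(-9/(-17) + (12/1 - 2/7)/2) = -2*(-9*(-1/17) + (12*1 - 2*⅐)*(½)) = -2*(9/17 + (12 - 2/7)*(½)) = -2*(9/17 + (82/7)*(½)) = -2*(9/17 + 41/7) = -2*760/119 = -1520/119 ≈ -12.773)
o*(-46) + z(1, -1) = -1520/119*(-46) + (6 - 1)² = 69920/119 + 5² = 69920/119 + 25 = 72895/119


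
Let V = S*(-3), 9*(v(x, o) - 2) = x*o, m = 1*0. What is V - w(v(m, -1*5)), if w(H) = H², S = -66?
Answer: 194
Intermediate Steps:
m = 0
v(x, o) = 2 + o*x/9 (v(x, o) = 2 + (x*o)/9 = 2 + (o*x)/9 = 2 + o*x/9)
V = 198 (V = -66*(-3) = 198)
V - w(v(m, -1*5)) = 198 - (2 + (⅑)*(-1*5)*0)² = 198 - (2 + (⅑)*(-5)*0)² = 198 - (2 + 0)² = 198 - 1*2² = 198 - 1*4 = 198 - 4 = 194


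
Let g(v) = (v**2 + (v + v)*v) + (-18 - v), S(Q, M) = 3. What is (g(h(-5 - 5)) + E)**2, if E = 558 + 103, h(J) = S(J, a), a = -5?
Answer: 444889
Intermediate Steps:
h(J) = 3
g(v) = -18 - v + 3*v**2 (g(v) = (v**2 + (2*v)*v) + (-18 - v) = (v**2 + 2*v**2) + (-18 - v) = 3*v**2 + (-18 - v) = -18 - v + 3*v**2)
E = 661
(g(h(-5 - 5)) + E)**2 = ((-18 - 1*3 + 3*3**2) + 661)**2 = ((-18 - 3 + 3*9) + 661)**2 = ((-18 - 3 + 27) + 661)**2 = (6 + 661)**2 = 667**2 = 444889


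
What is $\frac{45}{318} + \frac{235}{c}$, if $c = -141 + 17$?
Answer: $- \frac{11525}{6572} \approx -1.7537$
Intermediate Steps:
$c = -124$
$\frac{45}{318} + \frac{235}{c} = \frac{45}{318} + \frac{235}{-124} = 45 \cdot \frac{1}{318} + 235 \left(- \frac{1}{124}\right) = \frac{15}{106} - \frac{235}{124} = - \frac{11525}{6572}$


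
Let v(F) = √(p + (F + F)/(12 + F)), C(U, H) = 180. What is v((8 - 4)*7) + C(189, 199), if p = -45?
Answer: 180 + I*√1090/5 ≈ 180.0 + 6.603*I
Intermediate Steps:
v(F) = √(-45 + 2*F/(12 + F)) (v(F) = √(-45 + (F + F)/(12 + F)) = √(-45 + (2*F)/(12 + F)) = √(-45 + 2*F/(12 + F)))
v((8 - 4)*7) + C(189, 199) = √((-540 - 43*(8 - 4)*7)/(12 + (8 - 4)*7)) + 180 = √((-540 - 172*7)/(12 + 4*7)) + 180 = √((-540 - 43*28)/(12 + 28)) + 180 = √((-540 - 1204)/40) + 180 = √((1/40)*(-1744)) + 180 = √(-218/5) + 180 = I*√1090/5 + 180 = 180 + I*√1090/5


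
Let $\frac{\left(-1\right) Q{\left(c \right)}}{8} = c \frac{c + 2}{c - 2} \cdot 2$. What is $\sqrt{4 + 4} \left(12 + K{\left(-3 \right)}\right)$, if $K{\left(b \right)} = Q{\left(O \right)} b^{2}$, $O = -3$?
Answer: $\frac{984 \sqrt{2}}{5} \approx 278.32$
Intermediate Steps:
$Q{\left(c \right)} = - \frac{16 c \left(2 + c\right)}{-2 + c}$ ($Q{\left(c \right)} = - 8 c \frac{c + 2}{c - 2} \cdot 2 = - 8 c \frac{2 + c}{-2 + c} 2 = - 8 \frac{c \left(2 + c\right)}{-2 + c} 2 = - 8 \frac{2 c \left(2 + c\right)}{-2 + c} = - \frac{16 c \left(2 + c\right)}{-2 + c}$)
$K{\left(b \right)} = \frac{48 b^{2}}{5}$ ($K{\left(b \right)} = \left(-16\right) \left(-3\right) \frac{1}{-2 - 3} \left(2 - 3\right) b^{2} = \left(-16\right) \left(-3\right) \frac{1}{-5} \left(-1\right) b^{2} = \left(-16\right) \left(-3\right) \left(- \frac{1}{5}\right) \left(-1\right) b^{2} = \frac{48 b^{2}}{5}$)
$\sqrt{4 + 4} \left(12 + K{\left(-3 \right)}\right) = \sqrt{4 + 4} \left(12 + \frac{48 \left(-3\right)^{2}}{5}\right) = \sqrt{8} \left(12 + \frac{48}{5} \cdot 9\right) = 2 \sqrt{2} \left(12 + \frac{432}{5}\right) = 2 \sqrt{2} \cdot \frac{492}{5} = \frac{984 \sqrt{2}}{5}$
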